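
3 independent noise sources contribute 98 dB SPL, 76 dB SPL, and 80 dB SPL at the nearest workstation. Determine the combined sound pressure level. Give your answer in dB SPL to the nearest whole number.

Incoherent sources combine by intensity addition: L_total = 10·log₁₀(Σ 10^(L_i/10)).
Σ 10^(L/10) = 10^(98/10) + 10^(76/10) + 10^(80/10) = 6.449e+09.
L_total = 10·log₁₀(6.449e+09) = 98.10 dB SPL.

98 dB SPL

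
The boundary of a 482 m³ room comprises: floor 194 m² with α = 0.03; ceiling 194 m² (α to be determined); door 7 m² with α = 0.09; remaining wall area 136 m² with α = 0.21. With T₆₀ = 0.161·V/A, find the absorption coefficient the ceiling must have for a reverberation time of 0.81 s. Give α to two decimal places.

0.31

From T₆₀ = 0.161·V/A, the target T₆₀ = 0.81 s needs A = 0.161·482/0.81 = 95.80 m².
Absorption from the other surfaces = 194·0.03 + 7·0.09 + 136·0.21 = 35.01 m², so the ceiling must supply 60.79 m² over 194 m².
α = 60.79/194 = 0.313.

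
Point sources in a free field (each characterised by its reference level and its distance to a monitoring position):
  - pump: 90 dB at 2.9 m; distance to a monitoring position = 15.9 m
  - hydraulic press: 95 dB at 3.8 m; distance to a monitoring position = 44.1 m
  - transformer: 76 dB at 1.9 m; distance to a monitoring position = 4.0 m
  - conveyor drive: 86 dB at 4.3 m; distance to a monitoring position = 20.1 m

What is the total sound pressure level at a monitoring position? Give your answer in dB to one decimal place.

79.2 dB

Apply inverse-square spreading to bring every level to the receiver, then sum 10^(L/10).
pump: 90 − 20·log₁₀(15.9/2.9) = 90 − 14.78 = 75.22 dB.
hydraulic press: 95 − 20·log₁₀(44.1/3.8) = 95 − 21.29 = 73.71 dB.
transformer: 76 − 20·log₁₀(4.0/1.9) = 76 − 6.47 = 69.53 dB.
conveyor drive: 86 − 20·log₁₀(20.1/4.3) = 86 − 13.39 = 72.61 dB.
Σ 10^(L/10) = 8.395e+07 → L_total = 10·log₁₀(8.395e+07) = 79.24 dB.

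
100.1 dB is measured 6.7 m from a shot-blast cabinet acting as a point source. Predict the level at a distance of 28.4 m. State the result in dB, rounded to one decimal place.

Spherical spreading from a point source gives a 20·log₁₀(r₂/r₁) drop.
L₂ = 100.1 − 20·log₁₀(28.4/6.7) = 100.1 − 12.545 = 87.56 dB.

87.6 dB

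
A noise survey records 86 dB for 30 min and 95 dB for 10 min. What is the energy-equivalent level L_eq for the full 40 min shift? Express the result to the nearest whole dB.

90 dB

L_eq = 10·log₁₀[(1/T)·Σ tᵢ·10^(Lᵢ/10)] with T = 40 min.
Σ tᵢ·10^(Lᵢ/10) = 30·10^(86/10) + 10·10^(95/10) = 4.357e+10.
L_eq = 10·log₁₀(4.357e+10/40) = 90.37 dB.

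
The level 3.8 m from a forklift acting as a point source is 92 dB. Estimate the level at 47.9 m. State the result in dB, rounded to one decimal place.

70.0 dB

For a point source, L₂ = L₁ − 20·log₁₀(r₂/r₁).
L₂ = 92 − 20·log₁₀(47.9/3.8) = 92 − 22.011 = 69.99 dB.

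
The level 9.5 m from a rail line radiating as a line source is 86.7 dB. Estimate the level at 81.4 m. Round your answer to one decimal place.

For a line source, L₂ = L₁ − 10·log₁₀(r₂/r₁).
L₂ = 86.7 − 10·log₁₀(81.4/9.5) = 86.7 − 9.329 = 77.37 dB.

77.4 dB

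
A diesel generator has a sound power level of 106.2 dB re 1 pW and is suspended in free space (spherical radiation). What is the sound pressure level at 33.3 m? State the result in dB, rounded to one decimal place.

L_p = L_w − 10·log₁₀(4π·r²) with r = 33.3 m.
4π·r² = 1.393e+04 m², 10·log₁₀ of that is 41.441 dB.
L_p = 106.2 − 41.441 = 64.76 dB.

64.8 dB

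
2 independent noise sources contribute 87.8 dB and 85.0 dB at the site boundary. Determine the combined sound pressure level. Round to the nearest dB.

90 dB

Incoherent sources combine by intensity addition: L_total = 10·log₁₀(Σ 10^(L_i/10)).
Σ 10^(L/10) = 10^(87.8/10) + 10^(85.0/10) = 9.188e+08.
L_total = 10·log₁₀(9.188e+08) = 89.63 dB.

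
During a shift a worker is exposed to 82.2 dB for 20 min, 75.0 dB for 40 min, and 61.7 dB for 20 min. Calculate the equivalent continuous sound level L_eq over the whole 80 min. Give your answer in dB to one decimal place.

Weight each interval's intensity by its duration and average over T = 80 min:
Σ tᵢ·10^(Lᵢ/10) = 20·10^(82.2/10) + 40·10^(75.0/10) + 20·10^(61.7/10) = 4.614e+09.
L_eq = 10·log₁₀(4.614e+09/80) = 77.61 dB.

77.6 dB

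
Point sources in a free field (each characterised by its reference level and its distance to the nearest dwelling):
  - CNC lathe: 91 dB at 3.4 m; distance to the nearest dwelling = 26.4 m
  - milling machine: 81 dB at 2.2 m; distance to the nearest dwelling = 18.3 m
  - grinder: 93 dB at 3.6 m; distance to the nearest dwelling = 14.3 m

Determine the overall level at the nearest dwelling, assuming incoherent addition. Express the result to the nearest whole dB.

82 dB

Propagate each source to the receiver with L = L_ref − 20·log₁₀(r/r_ref), then add intensities.
CNC lathe: 91 − 20·log₁₀(26.4/3.4) = 91 − 17.80 = 73.20 dB.
milling machine: 81 − 20·log₁₀(18.3/2.2) = 81 − 18.40 = 62.60 dB.
grinder: 93 − 20·log₁₀(14.3/3.6) = 93 − 11.98 = 81.02 dB.
Σ 10^(L/10) = 1.492e+08 → L_total = 10·log₁₀(1.492e+08) = 81.74 dB.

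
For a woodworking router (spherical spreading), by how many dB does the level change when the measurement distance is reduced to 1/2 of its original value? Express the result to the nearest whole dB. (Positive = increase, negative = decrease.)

+6 dB

With spherical spreading the level changes by −20·log₁₀(r₂/r₁).
ΔL = −20·log₁₀(0.5) = +6.02 dB.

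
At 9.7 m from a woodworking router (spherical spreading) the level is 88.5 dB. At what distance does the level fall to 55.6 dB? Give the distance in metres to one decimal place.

428.3 m

The 32.9 dB drop corresponds to a distance ratio of 10^(32.9/20) for a point source.
r₂ = 9.7·10^((88.5−55.6)/20) = 9.7·10^(32.9/20) = 428.32 m.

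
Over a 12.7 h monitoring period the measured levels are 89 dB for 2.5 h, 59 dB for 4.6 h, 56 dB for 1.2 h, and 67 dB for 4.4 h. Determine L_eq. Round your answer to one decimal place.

82.0 dB

Weight each interval's intensity by its duration and average over T = 12.7 h:
Σ tᵢ·10^(Lᵢ/10) = 2.5·10^(89/10) + 4.6·10^(59/10) + 1.2·10^(56/10) + 4.4·10^(67/10) = 2.012e+09.
L_eq = 10·log₁₀(2.012e+09/12.7) = 82.00 dB.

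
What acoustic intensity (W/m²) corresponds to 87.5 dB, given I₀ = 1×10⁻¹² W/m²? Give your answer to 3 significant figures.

0.000562 W/m²

L = 10·log₁₀(I/I₀) ⇒ I = I₀·10^(L/10) = 10⁻¹² × 10^8.75.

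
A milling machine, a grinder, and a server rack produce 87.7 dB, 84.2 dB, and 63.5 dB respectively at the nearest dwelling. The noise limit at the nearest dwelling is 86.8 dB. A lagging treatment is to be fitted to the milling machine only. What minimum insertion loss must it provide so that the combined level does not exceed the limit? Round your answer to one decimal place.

4.4 dB

Fixed contribution from the other sources: Σ 10^(L/10) = 10^(84.2/10) + 10^(63.5/10) = 2.653e+08 (84.24 dB).
To meet 86.8 dB overall, the treated milling machine may contribute at most 10^(86.8/10) − 2.653e+08 = 2.134e+08, i.e. 83.29 dB.
So the milling machine must be reduced from 87.7 to 83.29 dB: IL = 4.41 dB.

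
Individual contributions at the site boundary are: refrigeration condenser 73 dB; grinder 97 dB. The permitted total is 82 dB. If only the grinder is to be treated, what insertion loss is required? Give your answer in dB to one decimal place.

Everything except the grinder sums to 10^(73/10) = 1.995e+07 in linear terms, 73.00 dB.
To meet 82 dB overall, the treated grinder may contribute at most 10^(82/10) − 1.995e+07 = 1.385e+08, i.e. 81.42 dB.
So the grinder must be reduced from 97 to 81.42 dB: IL = 15.58 dB.

15.6 dB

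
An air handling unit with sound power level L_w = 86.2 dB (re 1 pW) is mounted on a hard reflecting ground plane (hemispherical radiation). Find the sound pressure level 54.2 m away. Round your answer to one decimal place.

L_p = L_w − 10·log₁₀(2π·r²) with r = 54.2 m.
2π·r² = 1.846e+04 m², 10·log₁₀ of that is 42.662 dB.
L_p = 86.2 − 42.662 = 43.54 dB.

43.5 dB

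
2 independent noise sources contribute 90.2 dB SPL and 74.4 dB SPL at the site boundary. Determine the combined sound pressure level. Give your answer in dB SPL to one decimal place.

90.3 dB SPL

Incoherent sources combine by intensity addition: L_total = 10·log₁₀(Σ 10^(L_i/10)).
Σ 10^(L/10) = 10^(90.2/10) + 10^(74.4/10) = 1.075e+09.
L_total = 10·log₁₀(1.075e+09) = 90.31 dB SPL.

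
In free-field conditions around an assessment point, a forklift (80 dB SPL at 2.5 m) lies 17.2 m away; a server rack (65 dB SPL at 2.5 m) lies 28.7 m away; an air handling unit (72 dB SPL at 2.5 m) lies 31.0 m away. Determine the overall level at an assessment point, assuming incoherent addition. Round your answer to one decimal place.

Propagate each source to the receiver with L = L_ref − 20·log₁₀(r/r_ref), then add intensities.
forklift: 80 − 20·log₁₀(17.2/2.5) = 80 − 16.75 = 63.25 dB SPL.
server rack: 65 − 20·log₁₀(28.7/2.5) = 65 − 21.20 = 43.80 dB SPL.
air handling unit: 72 − 20·log₁₀(31.0/2.5) = 72 − 21.87 = 50.13 dB SPL.
Σ 10^(L/10) = 2.240e+06 → L_total = 10·log₁₀(2.240e+06) = 63.50 dB SPL.

63.5 dB SPL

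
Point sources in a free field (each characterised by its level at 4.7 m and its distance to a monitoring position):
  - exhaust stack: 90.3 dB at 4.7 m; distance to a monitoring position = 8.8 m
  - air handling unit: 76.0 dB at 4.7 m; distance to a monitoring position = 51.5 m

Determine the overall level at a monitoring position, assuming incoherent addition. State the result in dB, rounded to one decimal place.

Apply inverse-square spreading to bring every level to the receiver, then sum 10^(L/10).
exhaust stack: 90.3 − 20·log₁₀(8.8/4.7) = 90.3 − 5.45 = 84.85 dB.
air handling unit: 76.0 − 20·log₁₀(51.5/4.7) = 76.0 − 20.79 = 55.21 dB.
Σ 10^(L/10) = 3.060e+08 → L_total = 10·log₁₀(3.060e+08) = 84.86 dB.

84.9 dB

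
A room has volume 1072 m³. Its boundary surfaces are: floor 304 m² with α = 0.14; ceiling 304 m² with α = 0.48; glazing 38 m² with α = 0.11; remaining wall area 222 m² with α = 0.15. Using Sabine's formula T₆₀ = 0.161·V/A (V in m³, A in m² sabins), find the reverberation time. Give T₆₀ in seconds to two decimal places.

0.76 s

A = Σ Sᵢαᵢ = 304·0.14 + 304·0.48 + 38·0.11 + 222·0.15 = 225.96 m².
T₆₀ = 0.161 × 1072 / 225.96 = 0.764 s.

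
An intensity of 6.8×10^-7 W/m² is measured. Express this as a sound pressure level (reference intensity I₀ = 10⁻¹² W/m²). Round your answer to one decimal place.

L = 10·log₁₀(I/I₀) = 10·log₁₀(6.8×10^-7/10⁻¹²) = 10·log₁₀(6.8×10^5).
L = 10·(0.8325 + 5) = 58.33 dB.

58.3 dB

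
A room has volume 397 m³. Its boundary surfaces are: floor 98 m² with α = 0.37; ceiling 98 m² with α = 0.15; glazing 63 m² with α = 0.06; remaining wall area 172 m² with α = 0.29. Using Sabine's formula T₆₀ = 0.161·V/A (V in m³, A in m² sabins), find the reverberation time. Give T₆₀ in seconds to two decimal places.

Summing Sᵢαᵢ: 98·0.37 + 98·0.15 + 63·0.06 + 172·0.29 = 104.62 m².
T₆₀ = 0.161·V/A = 0.161·397/104.62 = 0.611 s.

0.61 s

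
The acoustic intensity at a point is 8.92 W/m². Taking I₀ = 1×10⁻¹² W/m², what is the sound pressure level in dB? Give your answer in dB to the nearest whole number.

L = 10·log₁₀(I/I₀) = 10·log₁₀(8.92/10⁻¹²) = 10·log₁₀(8.92×10^12).
L = 10·(0.9504 + 12) = 129.50 dB.

130 dB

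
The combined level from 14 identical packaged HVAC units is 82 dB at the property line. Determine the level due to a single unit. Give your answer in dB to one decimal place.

70.5 dB

Dividing the total intensity by 14 lowers the level by 10·log₁₀ 14 = 11.461 dB: L₁ = 82 − 11.461.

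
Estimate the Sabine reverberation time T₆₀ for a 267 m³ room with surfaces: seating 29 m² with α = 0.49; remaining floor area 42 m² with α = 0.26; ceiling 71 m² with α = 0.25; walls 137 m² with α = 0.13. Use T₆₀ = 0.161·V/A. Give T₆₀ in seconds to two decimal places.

Total absorption A = 29·0.49 + 42·0.26 + 71·0.25 + 137·0.13 = 60.69 m² sabins.
T₆₀ = 0.161 × 267 / 60.69 = 0.708 s.

0.71 s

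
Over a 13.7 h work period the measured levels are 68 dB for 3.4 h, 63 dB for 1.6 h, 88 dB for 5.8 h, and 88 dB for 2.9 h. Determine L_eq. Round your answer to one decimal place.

The energy average is taken in the linear domain: L_eq = 10·log₁₀[(Σ tᵢ·10^(Lᵢ/10))/T], T = 13.7 h.
Σ tᵢ·10^(Lᵢ/10) = 3.4·10^(68/10) + 1.6·10^(63/10) + 5.8·10^(88/10) + 2.9·10^(88/10) = 5.514e+09.
L_eq = 10·log₁₀(5.514e+09/13.7) = 86.05 dB.

86.0 dB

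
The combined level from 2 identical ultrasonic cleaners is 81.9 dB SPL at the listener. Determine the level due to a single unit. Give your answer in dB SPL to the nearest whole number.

Dividing the total intensity by 2 lowers the level by 10·log₁₀ 2 = 3.010 dB: L₁ = 81.9 − 3.010.

79 dB SPL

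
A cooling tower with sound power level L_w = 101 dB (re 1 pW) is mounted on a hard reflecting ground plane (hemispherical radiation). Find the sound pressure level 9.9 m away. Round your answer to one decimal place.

73.1 dB

The power spreads over a hemisphere of area 2π·r², so L_p = L_w − 10·log₁₀(2π·r²).
2π·r² = 615.8 m², 10·log₁₀ of that is 27.895 dB.
L_p = 101 − 27.895 = 73.11 dB.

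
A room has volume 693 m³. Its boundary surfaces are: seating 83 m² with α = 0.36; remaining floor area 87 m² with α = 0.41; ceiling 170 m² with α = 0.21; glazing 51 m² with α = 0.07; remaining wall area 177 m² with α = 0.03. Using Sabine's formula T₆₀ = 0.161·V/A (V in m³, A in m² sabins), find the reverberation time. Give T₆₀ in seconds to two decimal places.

1.01 s

Summing Sᵢαᵢ: 83·0.36 + 87·0.41 + 170·0.21 + 51·0.07 + 177·0.03 = 110.13 m².
T₆₀ = 0.161 × 693 / 110.13 = 1.013 s.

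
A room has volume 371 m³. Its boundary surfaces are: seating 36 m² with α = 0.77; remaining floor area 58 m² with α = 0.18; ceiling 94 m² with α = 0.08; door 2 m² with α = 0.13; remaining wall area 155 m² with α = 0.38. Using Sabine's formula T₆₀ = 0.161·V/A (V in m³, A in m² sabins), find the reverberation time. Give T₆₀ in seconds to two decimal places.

Summing Sᵢαᵢ: 36·0.77 + 58·0.18 + 94·0.08 + 2·0.13 + 155·0.38 = 104.84 m².
T₆₀ = 0.161 × 371 / 104.84 = 0.570 s.

0.57 s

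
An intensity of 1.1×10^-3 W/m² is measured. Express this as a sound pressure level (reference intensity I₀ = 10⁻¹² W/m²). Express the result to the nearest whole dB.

I/I₀ = 1.1×10^-3/10⁻¹² = 1.1×10^9, and L = 10·log₁₀(I/I₀).
L = 10·(0.0414 + 9) = 90.41 dB.

90 dB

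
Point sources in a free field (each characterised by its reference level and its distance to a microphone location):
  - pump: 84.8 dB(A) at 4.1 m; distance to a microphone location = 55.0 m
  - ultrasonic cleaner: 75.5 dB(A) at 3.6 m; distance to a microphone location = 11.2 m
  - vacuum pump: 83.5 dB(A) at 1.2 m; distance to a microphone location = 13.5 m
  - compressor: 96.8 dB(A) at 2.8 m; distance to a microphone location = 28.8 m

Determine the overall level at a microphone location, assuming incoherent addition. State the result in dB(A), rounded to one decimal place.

77.2 dB(A)

First find each source's level at the receiver (point-source: −20·log₁₀(r/r_ref)), then combine on an intensity basis.
pump: 84.8 − 20·log₁₀(55.0/4.1) = 84.8 − 22.55 = 62.25 dB(A).
ultrasonic cleaner: 75.5 − 20·log₁₀(11.2/3.6) = 75.5 − 9.86 = 65.64 dB(A).
vacuum pump: 83.5 − 20·log₁₀(13.5/1.2) = 83.5 − 21.02 = 62.48 dB(A).
compressor: 96.8 − 20·log₁₀(28.8/2.8) = 96.8 − 20.24 = 76.56 dB(A).
Σ 10^(L/10) = 5.235e+07 → L_total = 10·log₁₀(5.235e+07) = 77.19 dB(A).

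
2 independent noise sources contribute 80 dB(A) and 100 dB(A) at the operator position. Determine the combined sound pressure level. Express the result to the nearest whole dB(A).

For uncorrelated sources the intensities add, so convert each level to linear form, sum, and take 10·log₁₀ of the total.
Σ 10^(L/10) = 10^(80/10) + 10^(100/10) = 1.010e+10.
L_total = 10·log₁₀(1.010e+10) = 100.04 dB(A).

100 dB(A)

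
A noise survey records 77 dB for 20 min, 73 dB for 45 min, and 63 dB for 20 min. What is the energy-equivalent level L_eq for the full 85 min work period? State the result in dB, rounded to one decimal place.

L_eq = 10·log₁₀[(1/T)·Σ tᵢ·10^(Lᵢ/10)] with T = 85 min.
Σ tᵢ·10^(Lᵢ/10) = 20·10^(77/10) + 45·10^(73/10) + 20·10^(63/10) = 1.940e+09.
L_eq = 10·log₁₀(1.940e+09/85) = 73.58 dB.

73.6 dB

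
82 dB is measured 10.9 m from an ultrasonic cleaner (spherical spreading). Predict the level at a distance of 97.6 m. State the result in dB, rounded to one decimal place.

63.0 dB

Point-source attenuation: ΔL = 20·log₁₀(r₂/r₁) = 20·log₁₀(97.6/10.9) = 19.040 dB.
L₂ = 82 − 20·log₁₀(97.6/10.9) = 82 − 19.040 = 62.96 dB.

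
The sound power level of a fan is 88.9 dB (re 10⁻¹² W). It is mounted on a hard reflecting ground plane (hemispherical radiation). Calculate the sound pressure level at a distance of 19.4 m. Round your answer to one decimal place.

The power spreads over a hemisphere of area 2π·r², so L_p = L_w − 10·log₁₀(2π·r²).
2π·r² = 2365 m², 10·log₁₀ of that is 33.738 dB.
L_p = 88.9 − 33.738 = 55.16 dB.

55.2 dB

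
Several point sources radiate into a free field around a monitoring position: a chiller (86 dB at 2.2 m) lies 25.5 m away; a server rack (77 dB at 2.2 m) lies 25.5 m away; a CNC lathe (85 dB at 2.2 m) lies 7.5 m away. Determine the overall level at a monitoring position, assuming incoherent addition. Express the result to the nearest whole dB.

First find each source's level at the receiver (point-source: −20·log₁₀(r/r_ref)), then combine on an intensity basis.
chiller: 86 − 20·log₁₀(25.5/2.2) = 86 − 21.28 = 64.72 dB.
server rack: 77 − 20·log₁₀(25.5/2.2) = 77 − 21.28 = 55.72 dB.
CNC lathe: 85 − 20·log₁₀(7.5/2.2) = 85 − 10.65 = 74.35 dB.
Σ 10^(L/10) = 3.055e+07 → L_total = 10·log₁₀(3.055e+07) = 74.85 dB.

75 dB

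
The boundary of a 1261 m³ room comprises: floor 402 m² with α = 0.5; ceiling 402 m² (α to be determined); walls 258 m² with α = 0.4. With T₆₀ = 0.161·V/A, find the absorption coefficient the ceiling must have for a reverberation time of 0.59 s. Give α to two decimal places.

0.10

Required total absorption A = 0.161·1261/0.59 = 344.10 m².
Absorption from the other surfaces = 402·0.5 + 258·0.4 = 304.20 m², so the ceiling must supply 39.90 m² over 402 m².
α = 39.90/402 = 0.099.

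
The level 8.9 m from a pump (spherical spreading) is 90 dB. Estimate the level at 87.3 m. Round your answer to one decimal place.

70.2 dB

Point-source attenuation: ΔL = 20·log₁₀(r₂/r₁) = 20·log₁₀(87.3/8.9) = 19.832 dB.
L₂ = 90 − 20·log₁₀(87.3/8.9) = 90 − 19.832 = 70.17 dB.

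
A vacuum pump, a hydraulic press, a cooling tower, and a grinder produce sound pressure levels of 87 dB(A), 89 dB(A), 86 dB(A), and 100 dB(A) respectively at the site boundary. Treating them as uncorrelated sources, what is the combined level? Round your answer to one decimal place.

100.7 dB(A)

Incoherent sources combine by intensity addition: L_total = 10·log₁₀(Σ 10^(L_i/10)).
Σ 10^(L/10) = 10^(87/10) + 10^(89/10) + 10^(86/10) + 10^(100/10) = 1.169e+10.
L_total = 10·log₁₀(1.169e+10) = 100.68 dB(A).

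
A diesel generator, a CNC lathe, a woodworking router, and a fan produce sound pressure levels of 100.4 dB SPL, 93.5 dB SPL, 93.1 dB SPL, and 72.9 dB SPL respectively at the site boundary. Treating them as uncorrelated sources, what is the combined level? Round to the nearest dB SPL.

102 dB SPL

For uncorrelated sources the intensities add, so convert each level to linear form, sum, and take 10·log₁₀ of the total.
Σ 10^(L/10) = 10^(100.4/10) + 10^(93.5/10) + 10^(93.1/10) + 10^(72.9/10) = 1.526e+10.
L_total = 10·log₁₀(1.526e+10) = 101.84 dB SPL.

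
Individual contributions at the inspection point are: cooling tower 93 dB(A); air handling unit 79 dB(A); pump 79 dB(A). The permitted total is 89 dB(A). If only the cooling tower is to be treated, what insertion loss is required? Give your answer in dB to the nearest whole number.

The untreated sources together contribute 10^(79/10) + 10^(79/10) = 1.589e+08, i.e. 82.01 dB(A).
To meet 89 dB(A) overall, the treated cooling tower may contribute at most 10^(89/10) − 1.589e+08 = 6.355e+08, i.e. 88.03 dB(A).
Required insertion loss = 93 − 88.03 = 4.97 dB.

5 dB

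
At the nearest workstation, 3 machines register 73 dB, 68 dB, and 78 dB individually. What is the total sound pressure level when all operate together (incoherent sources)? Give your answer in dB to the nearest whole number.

80 dB

For uncorrelated sources the intensities add, so convert each level to linear form, sum, and take 10·log₁₀ of the total.
Σ 10^(L/10) = 10^(73/10) + 10^(68/10) + 10^(78/10) = 8.936e+07.
L_total = 10·log₁₀(8.936e+07) = 79.51 dB.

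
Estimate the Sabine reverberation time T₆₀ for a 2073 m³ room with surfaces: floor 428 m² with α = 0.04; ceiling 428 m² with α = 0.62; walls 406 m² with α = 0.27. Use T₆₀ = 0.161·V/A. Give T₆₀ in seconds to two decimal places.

A = Σ Sᵢαᵢ = 428·0.04 + 428·0.62 + 406·0.27 = 392.10 m².
T₆₀ = 0.161·V/A = 0.161·2073/392.10 = 0.851 s.

0.85 s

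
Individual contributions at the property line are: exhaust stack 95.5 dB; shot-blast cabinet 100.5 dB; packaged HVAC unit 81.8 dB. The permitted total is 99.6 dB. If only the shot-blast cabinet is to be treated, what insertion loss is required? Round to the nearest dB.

Everything except the shot-blast cabinet sums to 10^(95.5/10) + 10^(81.8/10) = 3.699e+09 in linear terms, 95.68 dB.
The limit corresponds to 10^(99.6/10) = 9.120e+09; subtracting the fixed part leaves 5.421e+09 for the shot-blast cabinet, i.e. 97.34 dB.
So the shot-blast cabinet must be reduced from 100.5 to 97.34 dB: IL = 3.16 dB.

3 dB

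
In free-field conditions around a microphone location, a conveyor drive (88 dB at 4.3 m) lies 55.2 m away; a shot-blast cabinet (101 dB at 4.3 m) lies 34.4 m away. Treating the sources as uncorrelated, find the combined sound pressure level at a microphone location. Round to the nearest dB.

83 dB

Apply inverse-square spreading to bring every level to the receiver, then sum 10^(L/10).
conveyor drive: 88 − 20·log₁₀(55.2/4.3) = 88 − 22.17 = 65.83 dB.
shot-blast cabinet: 101 − 20·log₁₀(34.4/4.3) = 101 − 18.06 = 82.94 dB.
Σ 10^(L/10) = 2.005e+08 → L_total = 10·log₁₀(2.005e+08) = 83.02 dB.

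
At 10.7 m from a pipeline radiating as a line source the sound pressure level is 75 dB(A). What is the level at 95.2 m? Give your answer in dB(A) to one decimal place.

65.5 dB(A)

For a line source, L₂ = L₁ − 10·log₁₀(r₂/r₁).
L₂ = 75 − 10·log₁₀(95.2/10.7) = 75 − 9.493 = 65.51 dB(A).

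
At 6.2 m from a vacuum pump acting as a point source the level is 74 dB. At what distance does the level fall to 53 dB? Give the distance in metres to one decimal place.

69.6 m

For a point source L₁ − L₂ = 20·log₁₀(r₂/r₁), so r₂ = r₁·10^((L₁−L₂)/20).
r₂ = 6.2·10^((74−53)/20) = 6.2·10^(21.0/20) = 69.57 m.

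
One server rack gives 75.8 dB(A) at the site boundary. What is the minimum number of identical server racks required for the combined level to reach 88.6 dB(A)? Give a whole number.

N identical sources give L₁ + 10·log₁₀ N, so require 10·log₁₀ N ≥ 88.6 − 75.8 = 12.8 dB.
N ≥ 10^(12.8/10) = 19.055, so N = 20.

20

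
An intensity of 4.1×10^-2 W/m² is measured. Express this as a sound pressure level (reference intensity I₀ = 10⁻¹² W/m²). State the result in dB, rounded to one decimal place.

I/I₀ = 4.1×10^-2/10⁻¹² = 4.1×10^10, and L = 10·log₁₀(I/I₀).
L = 10·(0.6128 + 10) = 106.13 dB.

106.1 dB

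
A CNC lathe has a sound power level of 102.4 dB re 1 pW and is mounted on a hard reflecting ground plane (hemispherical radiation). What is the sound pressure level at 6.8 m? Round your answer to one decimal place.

77.8 dB

The power spreads over a hemisphere of area 2π·r², so L_p = L_w − 10·log₁₀(2π·r²).
2π·r² = 290.5 m², 10·log₁₀ of that is 24.632 dB.
L_p = 102.4 − 24.632 = 77.77 dB.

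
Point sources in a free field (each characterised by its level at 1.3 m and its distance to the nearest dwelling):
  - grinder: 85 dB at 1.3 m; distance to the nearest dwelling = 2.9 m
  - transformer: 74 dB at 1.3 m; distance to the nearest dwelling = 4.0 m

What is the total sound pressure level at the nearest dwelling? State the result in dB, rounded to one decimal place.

First find each source's level at the receiver (point-source: −20·log₁₀(r/r_ref)), then combine on an intensity basis.
grinder: 85 − 20·log₁₀(2.9/1.3) = 85 − 6.97 = 78.03 dB.
transformer: 74 − 20·log₁₀(4.0/1.3) = 74 − 9.76 = 64.24 dB.
Σ 10^(L/10) = 6.620e+07 → L_total = 10·log₁₀(6.620e+07) = 78.21 dB.

78.2 dB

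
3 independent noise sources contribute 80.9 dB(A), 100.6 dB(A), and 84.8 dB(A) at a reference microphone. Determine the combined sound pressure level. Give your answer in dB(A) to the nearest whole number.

101 dB(A)

Incoherent sources combine by intensity addition: L_total = 10·log₁₀(Σ 10^(L_i/10)).
Σ 10^(L/10) = 10^(80.9/10) + 10^(100.6/10) + 10^(84.8/10) = 1.191e+10.
L_total = 10·log₁₀(1.191e+10) = 100.76 dB(A).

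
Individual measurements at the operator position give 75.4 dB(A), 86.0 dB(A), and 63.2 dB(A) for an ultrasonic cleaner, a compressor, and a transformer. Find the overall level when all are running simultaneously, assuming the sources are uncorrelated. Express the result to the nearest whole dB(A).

For uncorrelated sources the intensities add, so convert each level to linear form, sum, and take 10·log₁₀ of the total.
Σ 10^(L/10) = 10^(75.4/10) + 10^(86.0/10) + 10^(63.2/10) = 4.349e+08.
L_total = 10·log₁₀(4.349e+08) = 86.38 dB(A).

86 dB(A)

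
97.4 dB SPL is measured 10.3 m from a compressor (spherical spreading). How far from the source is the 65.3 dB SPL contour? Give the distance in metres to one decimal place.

Point-source spreading drops the level by 20·log₁₀(r₂/r₁); inverting, r₂/r₁ = 10^(ΔL/20).
r₂ = 10.3·10^((97.4−65.3)/20) = 10.3·10^(32.1/20) = 414.80 m.

414.8 m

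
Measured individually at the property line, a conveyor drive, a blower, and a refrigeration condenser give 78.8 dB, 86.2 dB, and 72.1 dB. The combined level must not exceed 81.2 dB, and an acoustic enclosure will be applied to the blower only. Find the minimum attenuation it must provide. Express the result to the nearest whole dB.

10 dB

Everything except the blower sums to 10^(78.8/10) + 10^(72.1/10) = 9.208e+07 in linear terms, 79.64 dB.
To meet 81.2 dB overall, the treated blower may contribute at most 10^(81.2/10) − 9.208e+07 = 3.975e+07, i.e. 75.99 dB.
Required insertion loss = 86.2 − 75.99 = 10.21 dB.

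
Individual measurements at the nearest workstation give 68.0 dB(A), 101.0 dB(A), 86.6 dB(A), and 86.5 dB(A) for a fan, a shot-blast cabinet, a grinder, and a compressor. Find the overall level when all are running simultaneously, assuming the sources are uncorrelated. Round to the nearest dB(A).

For uncorrelated sources the intensities add, so convert each level to linear form, sum, and take 10·log₁₀ of the total.
Σ 10^(L/10) = 10^(68.0/10) + 10^(101.0/10) + 10^(86.6/10) + 10^(86.5/10) = 1.350e+10.
L_total = 10·log₁₀(1.350e+10) = 101.30 dB(A).

101 dB(A)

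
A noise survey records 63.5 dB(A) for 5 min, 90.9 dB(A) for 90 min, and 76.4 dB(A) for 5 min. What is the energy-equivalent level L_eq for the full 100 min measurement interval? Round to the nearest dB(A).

The energy average is taken in the linear domain: L_eq = 10·log₁₀[(Σ tᵢ·10^(Lᵢ/10))/T], T = 100 min.
Σ tᵢ·10^(Lᵢ/10) = 5·10^(63.5/10) + 90·10^(90.9/10) + 5·10^(76.4/10) = 1.110e+11.
L_eq = 10·log₁₀(1.110e+11/100) = 90.45 dB(A).

90 dB(A)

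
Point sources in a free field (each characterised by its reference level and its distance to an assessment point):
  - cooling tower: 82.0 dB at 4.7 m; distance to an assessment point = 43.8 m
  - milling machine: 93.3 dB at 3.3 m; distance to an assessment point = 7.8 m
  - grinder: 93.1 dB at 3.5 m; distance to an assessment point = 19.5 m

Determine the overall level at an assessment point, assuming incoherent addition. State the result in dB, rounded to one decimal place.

86.5 dB

Apply inverse-square spreading to bring every level to the receiver, then sum 10^(L/10).
cooling tower: 82.0 − 20·log₁₀(43.8/4.7) = 82.0 − 19.39 = 62.61 dB.
milling machine: 93.3 − 20·log₁₀(7.8/3.3) = 93.3 − 7.47 = 85.83 dB.
grinder: 93.1 − 20·log₁₀(19.5/3.5) = 93.1 − 14.92 = 78.18 dB.
Σ 10^(L/10) = 4.503e+08 → L_total = 10·log₁₀(4.503e+08) = 86.53 dB.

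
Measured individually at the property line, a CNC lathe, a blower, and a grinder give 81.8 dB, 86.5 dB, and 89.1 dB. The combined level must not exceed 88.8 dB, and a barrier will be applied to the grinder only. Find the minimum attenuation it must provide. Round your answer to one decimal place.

Everything except the grinder sums to 10^(81.8/10) + 10^(86.5/10) = 5.980e+08 in linear terms, 87.77 dB.
The limit corresponds to 10^(88.8/10) = 7.586e+08; subtracting the fixed part leaves 1.605e+08 for the grinder, i.e. 82.06 dB.
So the grinder must be reduced from 89.1 to 82.06 dB: IL = 7.04 dB.

7.0 dB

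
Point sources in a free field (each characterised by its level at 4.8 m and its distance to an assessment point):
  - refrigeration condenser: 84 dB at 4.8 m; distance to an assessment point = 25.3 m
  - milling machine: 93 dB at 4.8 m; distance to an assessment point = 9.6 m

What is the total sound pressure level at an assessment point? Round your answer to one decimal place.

Propagate each source to the receiver with L = L_ref − 20·log₁₀(r/r_ref), then add intensities.
refrigeration condenser: 84 − 20·log₁₀(25.3/4.8) = 84 − 14.44 = 69.56 dB.
milling machine: 93 − 20·log₁₀(9.6/4.8) = 93 − 6.02 = 86.98 dB.
Σ 10^(L/10) = 5.079e+08 → L_total = 10·log₁₀(5.079e+08) = 87.06 dB.

87.1 dB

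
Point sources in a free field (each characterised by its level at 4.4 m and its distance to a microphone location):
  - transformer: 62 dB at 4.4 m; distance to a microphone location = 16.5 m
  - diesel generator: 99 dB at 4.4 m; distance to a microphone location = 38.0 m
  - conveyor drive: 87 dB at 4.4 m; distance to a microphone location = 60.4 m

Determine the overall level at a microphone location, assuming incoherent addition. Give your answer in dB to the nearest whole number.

Propagate each source to the receiver with L = L_ref − 20·log₁₀(r/r_ref), then add intensities.
transformer: 62 − 20·log₁₀(16.5/4.4) = 62 − 11.48 = 50.52 dB.
diesel generator: 99 − 20·log₁₀(38.0/4.4) = 99 − 18.73 = 80.27 dB.
conveyor drive: 87 − 20·log₁₀(60.4/4.4) = 87 − 22.75 = 64.25 dB.
Σ 10^(L/10) = 1.093e+08 → L_total = 10·log₁₀(1.093e+08) = 80.38 dB.

80 dB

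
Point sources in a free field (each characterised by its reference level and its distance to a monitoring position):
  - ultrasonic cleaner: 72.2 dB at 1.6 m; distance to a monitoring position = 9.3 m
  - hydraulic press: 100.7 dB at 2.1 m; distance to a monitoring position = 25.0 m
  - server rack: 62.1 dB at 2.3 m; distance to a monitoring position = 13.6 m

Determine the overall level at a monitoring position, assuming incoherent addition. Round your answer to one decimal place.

79.2 dB

Apply inverse-square spreading to bring every level to the receiver, then sum 10^(L/10).
ultrasonic cleaner: 72.2 − 20·log₁₀(9.3/1.6) = 72.2 − 15.29 = 56.91 dB.
hydraulic press: 100.7 − 20·log₁₀(25.0/2.1) = 100.7 − 21.51 = 79.19 dB.
server rack: 62.1 − 20·log₁₀(13.6/2.3) = 62.1 − 15.44 = 46.66 dB.
Σ 10^(L/10) = 8.344e+07 → L_total = 10·log₁₀(8.344e+07) = 79.21 dB.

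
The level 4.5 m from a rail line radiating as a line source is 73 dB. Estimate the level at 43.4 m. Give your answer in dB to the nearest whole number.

Line-source attenuation: ΔL = 10·log₁₀(r₂/r₁) = 10·log₁₀(43.4/4.5) = 9.843 dB.
L₂ = 73 − 10·log₁₀(43.4/4.5) = 73 − 9.843 = 63.16 dB.

63 dB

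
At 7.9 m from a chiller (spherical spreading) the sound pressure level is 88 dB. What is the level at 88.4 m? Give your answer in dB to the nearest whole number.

Point-source attenuation: ΔL = 20·log₁₀(r₂/r₁) = 20·log₁₀(88.4/7.9) = 20.977 dB.
L₂ = 88 − 20·log₁₀(88.4/7.9) = 88 − 20.977 = 67.02 dB.

67 dB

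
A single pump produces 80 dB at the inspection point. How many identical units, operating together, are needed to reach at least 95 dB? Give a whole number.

32

Need L₁ + 10·log₁₀ N ≥ 95, i.e. log₁₀ N ≥ 1.50.
N ≥ 10^(15.0/10) = 31.623, so N = 32.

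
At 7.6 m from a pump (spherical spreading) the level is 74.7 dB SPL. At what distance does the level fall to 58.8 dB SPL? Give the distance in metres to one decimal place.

47.4 m

For a point source L₁ − L₂ = 20·log₁₀(r₂/r₁), so r₂ = r₁·10^((L₁−L₂)/20).
r₂ = 7.6·10^((74.7−58.8)/20) = 7.6·10^(15.9/20) = 47.40 m.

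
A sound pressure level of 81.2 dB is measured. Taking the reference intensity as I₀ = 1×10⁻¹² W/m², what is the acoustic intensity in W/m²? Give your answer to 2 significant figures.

I = I₀·10^(L/10) = 10⁻¹² × 10^(81.2/10) = 10^(-3.880).

0.00013 W/m²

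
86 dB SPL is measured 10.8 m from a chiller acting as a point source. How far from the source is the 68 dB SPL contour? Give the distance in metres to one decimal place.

For a point source L₁ − L₂ = 20·log₁₀(r₂/r₁), so r₂ = r₁·10^((L₁−L₂)/20).
r₂ = 10.8·10^((86−68)/20) = 10.8·10^(18.0/20) = 85.79 m.

85.8 m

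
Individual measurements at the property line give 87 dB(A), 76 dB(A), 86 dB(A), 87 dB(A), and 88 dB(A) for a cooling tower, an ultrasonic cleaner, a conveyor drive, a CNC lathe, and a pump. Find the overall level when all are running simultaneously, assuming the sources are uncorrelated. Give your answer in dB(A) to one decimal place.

For uncorrelated sources the intensities add, so convert each level to linear form, sum, and take 10·log₁₀ of the total.
Σ 10^(L/10) = 10^(87/10) + 10^(76/10) + 10^(86/10) + 10^(87/10) + 10^(88/10) = 2.071e+09.
L_total = 10·log₁₀(2.071e+09) = 93.16 dB(A).

93.2 dB(A)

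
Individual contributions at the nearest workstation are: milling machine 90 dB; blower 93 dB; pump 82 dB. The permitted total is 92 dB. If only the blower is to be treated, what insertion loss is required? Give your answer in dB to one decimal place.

Fixed contribution from the other sources: Σ 10^(L/10) = 10^(90/10) + 10^(82/10) = 1.158e+09 (90.64 dB).
To meet 92 dB overall, the treated blower may contribute at most 10^(92/10) − 1.158e+09 = 4.264e+08, i.e. 86.30 dB.
So the blower must be reduced from 93 to 86.30 dB: IL = 6.70 dB.

6.7 dB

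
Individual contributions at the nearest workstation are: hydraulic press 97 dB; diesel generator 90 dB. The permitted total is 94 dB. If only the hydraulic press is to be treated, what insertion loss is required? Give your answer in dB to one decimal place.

Fixed contribution from the other source: Σ 10^(L/10) = 10^(90/10) = 1.000e+09 (90.00 dB).
The limit corresponds to 10^(94/10) = 2.512e+09; subtracting the fixed part leaves 1.512e+09 for the hydraulic press, i.e. 91.80 dB.
Required insertion loss = 97 − 91.80 = 5.20 dB.

5.2 dB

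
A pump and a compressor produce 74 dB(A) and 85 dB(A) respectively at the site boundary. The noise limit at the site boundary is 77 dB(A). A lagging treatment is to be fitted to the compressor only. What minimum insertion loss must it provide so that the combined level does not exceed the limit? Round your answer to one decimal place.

11.0 dB

The untreated sources together contribute 10^(74/10) = 2.512e+07, i.e. 74.00 dB(A).
The limit corresponds to 10^(77/10) = 5.012e+07; subtracting the fixed part leaves 2.500e+07 for the compressor, i.e. 73.98 dB(A).
Required insertion loss = 85 − 73.98 = 11.02 dB.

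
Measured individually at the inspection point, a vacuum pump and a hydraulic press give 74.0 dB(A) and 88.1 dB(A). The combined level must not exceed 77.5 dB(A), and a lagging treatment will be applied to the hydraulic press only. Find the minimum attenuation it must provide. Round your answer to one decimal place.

13.2 dB

Everything except the hydraulic press sums to 10^(74.0/10) = 2.512e+07 in linear terms, 74.00 dB(A).
The limit corresponds to 10^(77.5/10) = 5.623e+07; subtracting the fixed part leaves 3.112e+07 for the hydraulic press, i.e. 74.93 dB(A).
Required insertion loss = 88.1 − 74.93 = 13.17 dB.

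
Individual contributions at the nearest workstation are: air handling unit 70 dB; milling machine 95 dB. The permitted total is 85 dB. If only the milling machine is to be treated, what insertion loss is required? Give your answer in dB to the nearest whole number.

10 dB

Everything except the milling machine sums to 10^(70/10) = 1.000e+07 in linear terms, 70.00 dB.
To meet 85 dB overall, the treated milling machine may contribute at most 10^(85/10) − 1.000e+07 = 3.062e+08, i.e. 84.86 dB.
So the milling machine must be reduced from 95 to 84.86 dB: IL = 10.14 dB.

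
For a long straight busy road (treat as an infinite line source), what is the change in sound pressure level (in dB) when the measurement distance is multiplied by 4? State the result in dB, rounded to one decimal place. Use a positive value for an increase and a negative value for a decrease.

With cylindrical spreading the level changes by −10·log₁₀(r₂/r₁).
ΔL = −10·log₁₀(4) = -6.02 dB.

-6.0 dB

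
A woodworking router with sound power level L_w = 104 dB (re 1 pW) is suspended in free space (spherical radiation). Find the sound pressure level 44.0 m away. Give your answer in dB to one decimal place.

Free-field spherical radiation: L_p = L_w − 10·log₁₀(4π·r²), r = 44.0 m.
4π·r² = 2.433e+04 m², 10·log₁₀ of that is 43.861 dB.
L_p = 104 − 43.861 = 60.14 dB.

60.1 dB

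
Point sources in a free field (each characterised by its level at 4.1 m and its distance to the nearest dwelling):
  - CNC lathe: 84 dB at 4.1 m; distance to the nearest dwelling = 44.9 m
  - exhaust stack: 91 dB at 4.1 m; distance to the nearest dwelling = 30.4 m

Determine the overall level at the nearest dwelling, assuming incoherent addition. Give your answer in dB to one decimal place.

First find each source's level at the receiver (point-source: −20·log₁₀(r/r_ref)), then combine on an intensity basis.
CNC lathe: 84 − 20·log₁₀(44.9/4.1) = 84 − 20.79 = 63.21 dB.
exhaust stack: 91 − 20·log₁₀(30.4/4.1) = 91 − 17.40 = 73.60 dB.
Σ 10^(L/10) = 2.499e+07 → L_total = 10·log₁₀(2.499e+07) = 73.98 dB.

74.0 dB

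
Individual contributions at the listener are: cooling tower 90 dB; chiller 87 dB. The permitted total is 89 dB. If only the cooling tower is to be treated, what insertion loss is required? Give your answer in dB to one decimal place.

The untreated sources together contribute 10^(87/10) = 5.012e+08, i.e. 87.00 dB.
The limit corresponds to 10^(89/10) = 7.943e+08; subtracting the fixed part leaves 2.931e+08 for the cooling tower, i.e. 84.67 dB.
So the cooling tower must be reduced from 90 to 84.67 dB: IL = 5.33 dB.

5.3 dB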